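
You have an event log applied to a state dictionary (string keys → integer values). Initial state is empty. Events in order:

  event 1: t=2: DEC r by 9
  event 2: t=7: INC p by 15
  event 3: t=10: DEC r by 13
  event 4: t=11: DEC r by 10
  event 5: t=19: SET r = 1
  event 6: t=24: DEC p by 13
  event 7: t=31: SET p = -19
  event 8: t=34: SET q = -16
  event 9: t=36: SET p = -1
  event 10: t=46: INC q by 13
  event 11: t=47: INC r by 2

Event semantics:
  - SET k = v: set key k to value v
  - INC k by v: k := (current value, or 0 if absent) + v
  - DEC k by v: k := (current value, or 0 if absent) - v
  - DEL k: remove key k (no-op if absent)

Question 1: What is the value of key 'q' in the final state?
Answer: -3

Derivation:
Track key 'q' through all 11 events:
  event 1 (t=2: DEC r by 9): q unchanged
  event 2 (t=7: INC p by 15): q unchanged
  event 3 (t=10: DEC r by 13): q unchanged
  event 4 (t=11: DEC r by 10): q unchanged
  event 5 (t=19: SET r = 1): q unchanged
  event 6 (t=24: DEC p by 13): q unchanged
  event 7 (t=31: SET p = -19): q unchanged
  event 8 (t=34: SET q = -16): q (absent) -> -16
  event 9 (t=36: SET p = -1): q unchanged
  event 10 (t=46: INC q by 13): q -16 -> -3
  event 11 (t=47: INC r by 2): q unchanged
Final: q = -3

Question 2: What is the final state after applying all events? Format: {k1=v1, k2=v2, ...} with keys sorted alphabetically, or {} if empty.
Answer: {p=-1, q=-3, r=3}

Derivation:
  after event 1 (t=2: DEC r by 9): {r=-9}
  after event 2 (t=7: INC p by 15): {p=15, r=-9}
  after event 3 (t=10: DEC r by 13): {p=15, r=-22}
  after event 4 (t=11: DEC r by 10): {p=15, r=-32}
  after event 5 (t=19: SET r = 1): {p=15, r=1}
  after event 6 (t=24: DEC p by 13): {p=2, r=1}
  after event 7 (t=31: SET p = -19): {p=-19, r=1}
  after event 8 (t=34: SET q = -16): {p=-19, q=-16, r=1}
  after event 9 (t=36: SET p = -1): {p=-1, q=-16, r=1}
  after event 10 (t=46: INC q by 13): {p=-1, q=-3, r=1}
  after event 11 (t=47: INC r by 2): {p=-1, q=-3, r=3}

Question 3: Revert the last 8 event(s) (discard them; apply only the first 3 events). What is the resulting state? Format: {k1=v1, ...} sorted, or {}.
Keep first 3 events (discard last 8):
  after event 1 (t=2: DEC r by 9): {r=-9}
  after event 2 (t=7: INC p by 15): {p=15, r=-9}
  after event 3 (t=10: DEC r by 13): {p=15, r=-22}

Answer: {p=15, r=-22}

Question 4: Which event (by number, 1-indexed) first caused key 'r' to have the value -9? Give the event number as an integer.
Looking for first event where r becomes -9:
  event 1: r (absent) -> -9  <-- first match

Answer: 1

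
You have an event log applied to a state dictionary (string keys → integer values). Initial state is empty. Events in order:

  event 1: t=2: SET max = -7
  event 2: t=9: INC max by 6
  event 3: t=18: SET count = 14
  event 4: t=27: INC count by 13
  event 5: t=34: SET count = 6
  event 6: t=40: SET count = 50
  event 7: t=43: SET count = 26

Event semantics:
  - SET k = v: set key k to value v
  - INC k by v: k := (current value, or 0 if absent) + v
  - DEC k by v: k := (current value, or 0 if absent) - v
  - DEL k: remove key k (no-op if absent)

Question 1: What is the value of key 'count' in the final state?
Answer: 26

Derivation:
Track key 'count' through all 7 events:
  event 1 (t=2: SET max = -7): count unchanged
  event 2 (t=9: INC max by 6): count unchanged
  event 3 (t=18: SET count = 14): count (absent) -> 14
  event 4 (t=27: INC count by 13): count 14 -> 27
  event 5 (t=34: SET count = 6): count 27 -> 6
  event 6 (t=40: SET count = 50): count 6 -> 50
  event 7 (t=43: SET count = 26): count 50 -> 26
Final: count = 26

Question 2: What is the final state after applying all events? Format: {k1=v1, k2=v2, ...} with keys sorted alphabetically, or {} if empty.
Answer: {count=26, max=-1}

Derivation:
  after event 1 (t=2: SET max = -7): {max=-7}
  after event 2 (t=9: INC max by 6): {max=-1}
  after event 3 (t=18: SET count = 14): {count=14, max=-1}
  after event 4 (t=27: INC count by 13): {count=27, max=-1}
  after event 5 (t=34: SET count = 6): {count=6, max=-1}
  after event 6 (t=40: SET count = 50): {count=50, max=-1}
  after event 7 (t=43: SET count = 26): {count=26, max=-1}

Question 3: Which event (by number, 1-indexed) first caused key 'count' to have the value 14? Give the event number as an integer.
Looking for first event where count becomes 14:
  event 3: count (absent) -> 14  <-- first match

Answer: 3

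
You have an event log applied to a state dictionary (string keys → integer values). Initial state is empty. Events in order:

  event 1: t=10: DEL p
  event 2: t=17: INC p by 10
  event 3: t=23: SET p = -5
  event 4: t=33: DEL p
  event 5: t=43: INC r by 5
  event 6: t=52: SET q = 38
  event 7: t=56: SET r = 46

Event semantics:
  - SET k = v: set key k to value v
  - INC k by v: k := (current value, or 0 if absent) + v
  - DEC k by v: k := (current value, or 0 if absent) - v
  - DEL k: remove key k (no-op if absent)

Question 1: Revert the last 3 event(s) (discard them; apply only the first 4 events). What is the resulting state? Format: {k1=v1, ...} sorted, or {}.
Answer: {}

Derivation:
Keep first 4 events (discard last 3):
  after event 1 (t=10: DEL p): {}
  after event 2 (t=17: INC p by 10): {p=10}
  after event 3 (t=23: SET p = -5): {p=-5}
  after event 4 (t=33: DEL p): {}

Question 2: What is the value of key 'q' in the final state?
Answer: 38

Derivation:
Track key 'q' through all 7 events:
  event 1 (t=10: DEL p): q unchanged
  event 2 (t=17: INC p by 10): q unchanged
  event 3 (t=23: SET p = -5): q unchanged
  event 4 (t=33: DEL p): q unchanged
  event 5 (t=43: INC r by 5): q unchanged
  event 6 (t=52: SET q = 38): q (absent) -> 38
  event 7 (t=56: SET r = 46): q unchanged
Final: q = 38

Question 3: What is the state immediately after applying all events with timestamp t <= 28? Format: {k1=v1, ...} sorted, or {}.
Answer: {p=-5}

Derivation:
Apply events with t <= 28 (3 events):
  after event 1 (t=10: DEL p): {}
  after event 2 (t=17: INC p by 10): {p=10}
  after event 3 (t=23: SET p = -5): {p=-5}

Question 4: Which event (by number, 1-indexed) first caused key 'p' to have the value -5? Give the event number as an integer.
Looking for first event where p becomes -5:
  event 2: p = 10
  event 3: p 10 -> -5  <-- first match

Answer: 3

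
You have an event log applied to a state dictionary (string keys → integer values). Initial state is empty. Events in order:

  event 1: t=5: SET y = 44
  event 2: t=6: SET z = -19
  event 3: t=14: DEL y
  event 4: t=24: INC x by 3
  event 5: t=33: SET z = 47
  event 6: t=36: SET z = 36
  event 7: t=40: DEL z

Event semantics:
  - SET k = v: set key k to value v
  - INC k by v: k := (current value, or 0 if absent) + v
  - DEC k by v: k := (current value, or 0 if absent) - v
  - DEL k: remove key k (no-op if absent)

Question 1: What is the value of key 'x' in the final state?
Track key 'x' through all 7 events:
  event 1 (t=5: SET y = 44): x unchanged
  event 2 (t=6: SET z = -19): x unchanged
  event 3 (t=14: DEL y): x unchanged
  event 4 (t=24: INC x by 3): x (absent) -> 3
  event 5 (t=33: SET z = 47): x unchanged
  event 6 (t=36: SET z = 36): x unchanged
  event 7 (t=40: DEL z): x unchanged
Final: x = 3

Answer: 3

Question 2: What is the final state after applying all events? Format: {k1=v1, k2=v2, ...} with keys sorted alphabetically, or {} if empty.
Answer: {x=3}

Derivation:
  after event 1 (t=5: SET y = 44): {y=44}
  after event 2 (t=6: SET z = -19): {y=44, z=-19}
  after event 3 (t=14: DEL y): {z=-19}
  after event 4 (t=24: INC x by 3): {x=3, z=-19}
  after event 5 (t=33: SET z = 47): {x=3, z=47}
  after event 6 (t=36: SET z = 36): {x=3, z=36}
  after event 7 (t=40: DEL z): {x=3}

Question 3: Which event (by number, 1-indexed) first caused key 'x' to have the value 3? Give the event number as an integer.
Answer: 4

Derivation:
Looking for first event where x becomes 3:
  event 4: x (absent) -> 3  <-- first match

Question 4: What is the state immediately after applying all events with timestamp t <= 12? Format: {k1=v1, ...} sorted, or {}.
Apply events with t <= 12 (2 events):
  after event 1 (t=5: SET y = 44): {y=44}
  after event 2 (t=6: SET z = -19): {y=44, z=-19}

Answer: {y=44, z=-19}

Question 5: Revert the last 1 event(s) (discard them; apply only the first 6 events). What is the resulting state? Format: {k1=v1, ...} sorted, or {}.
Keep first 6 events (discard last 1):
  after event 1 (t=5: SET y = 44): {y=44}
  after event 2 (t=6: SET z = -19): {y=44, z=-19}
  after event 3 (t=14: DEL y): {z=-19}
  after event 4 (t=24: INC x by 3): {x=3, z=-19}
  after event 5 (t=33: SET z = 47): {x=3, z=47}
  after event 6 (t=36: SET z = 36): {x=3, z=36}

Answer: {x=3, z=36}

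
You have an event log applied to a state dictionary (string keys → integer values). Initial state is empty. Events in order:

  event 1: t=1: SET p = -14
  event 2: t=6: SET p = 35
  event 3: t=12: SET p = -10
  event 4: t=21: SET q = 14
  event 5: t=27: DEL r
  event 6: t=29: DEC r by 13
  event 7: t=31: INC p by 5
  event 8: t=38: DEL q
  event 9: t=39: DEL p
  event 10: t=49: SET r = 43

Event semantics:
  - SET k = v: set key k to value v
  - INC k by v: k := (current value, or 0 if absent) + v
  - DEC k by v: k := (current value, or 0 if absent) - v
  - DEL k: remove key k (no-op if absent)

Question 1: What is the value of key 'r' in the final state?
Track key 'r' through all 10 events:
  event 1 (t=1: SET p = -14): r unchanged
  event 2 (t=6: SET p = 35): r unchanged
  event 3 (t=12: SET p = -10): r unchanged
  event 4 (t=21: SET q = 14): r unchanged
  event 5 (t=27: DEL r): r (absent) -> (absent)
  event 6 (t=29: DEC r by 13): r (absent) -> -13
  event 7 (t=31: INC p by 5): r unchanged
  event 8 (t=38: DEL q): r unchanged
  event 9 (t=39: DEL p): r unchanged
  event 10 (t=49: SET r = 43): r -13 -> 43
Final: r = 43

Answer: 43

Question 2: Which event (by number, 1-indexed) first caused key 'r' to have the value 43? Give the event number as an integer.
Looking for first event where r becomes 43:
  event 6: r = -13
  event 7: r = -13
  event 8: r = -13
  event 9: r = -13
  event 10: r -13 -> 43  <-- first match

Answer: 10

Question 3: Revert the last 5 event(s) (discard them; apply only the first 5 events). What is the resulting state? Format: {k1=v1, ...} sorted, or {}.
Answer: {p=-10, q=14}

Derivation:
Keep first 5 events (discard last 5):
  after event 1 (t=1: SET p = -14): {p=-14}
  after event 2 (t=6: SET p = 35): {p=35}
  after event 3 (t=12: SET p = -10): {p=-10}
  after event 4 (t=21: SET q = 14): {p=-10, q=14}
  after event 5 (t=27: DEL r): {p=-10, q=14}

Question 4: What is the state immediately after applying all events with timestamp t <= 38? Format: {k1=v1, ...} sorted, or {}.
Apply events with t <= 38 (8 events):
  after event 1 (t=1: SET p = -14): {p=-14}
  after event 2 (t=6: SET p = 35): {p=35}
  after event 3 (t=12: SET p = -10): {p=-10}
  after event 4 (t=21: SET q = 14): {p=-10, q=14}
  after event 5 (t=27: DEL r): {p=-10, q=14}
  after event 6 (t=29: DEC r by 13): {p=-10, q=14, r=-13}
  after event 7 (t=31: INC p by 5): {p=-5, q=14, r=-13}
  after event 8 (t=38: DEL q): {p=-5, r=-13}

Answer: {p=-5, r=-13}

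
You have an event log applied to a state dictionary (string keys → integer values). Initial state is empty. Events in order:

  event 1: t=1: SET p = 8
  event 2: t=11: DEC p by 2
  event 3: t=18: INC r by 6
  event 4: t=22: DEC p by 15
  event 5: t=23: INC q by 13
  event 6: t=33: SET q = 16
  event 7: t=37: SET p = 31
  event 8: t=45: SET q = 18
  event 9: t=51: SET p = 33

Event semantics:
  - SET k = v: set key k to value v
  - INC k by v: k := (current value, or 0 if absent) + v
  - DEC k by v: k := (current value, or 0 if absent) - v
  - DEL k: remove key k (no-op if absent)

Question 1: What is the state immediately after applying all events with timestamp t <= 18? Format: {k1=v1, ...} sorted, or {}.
Apply events with t <= 18 (3 events):
  after event 1 (t=1: SET p = 8): {p=8}
  after event 2 (t=11: DEC p by 2): {p=6}
  after event 3 (t=18: INC r by 6): {p=6, r=6}

Answer: {p=6, r=6}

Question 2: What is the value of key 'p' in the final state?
Answer: 33

Derivation:
Track key 'p' through all 9 events:
  event 1 (t=1: SET p = 8): p (absent) -> 8
  event 2 (t=11: DEC p by 2): p 8 -> 6
  event 3 (t=18: INC r by 6): p unchanged
  event 4 (t=22: DEC p by 15): p 6 -> -9
  event 5 (t=23: INC q by 13): p unchanged
  event 6 (t=33: SET q = 16): p unchanged
  event 7 (t=37: SET p = 31): p -9 -> 31
  event 8 (t=45: SET q = 18): p unchanged
  event 9 (t=51: SET p = 33): p 31 -> 33
Final: p = 33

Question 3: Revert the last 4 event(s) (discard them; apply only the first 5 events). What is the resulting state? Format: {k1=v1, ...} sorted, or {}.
Keep first 5 events (discard last 4):
  after event 1 (t=1: SET p = 8): {p=8}
  after event 2 (t=11: DEC p by 2): {p=6}
  after event 3 (t=18: INC r by 6): {p=6, r=6}
  after event 4 (t=22: DEC p by 15): {p=-9, r=6}
  after event 5 (t=23: INC q by 13): {p=-9, q=13, r=6}

Answer: {p=-9, q=13, r=6}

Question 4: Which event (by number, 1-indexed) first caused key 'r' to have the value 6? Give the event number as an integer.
Looking for first event where r becomes 6:
  event 3: r (absent) -> 6  <-- first match

Answer: 3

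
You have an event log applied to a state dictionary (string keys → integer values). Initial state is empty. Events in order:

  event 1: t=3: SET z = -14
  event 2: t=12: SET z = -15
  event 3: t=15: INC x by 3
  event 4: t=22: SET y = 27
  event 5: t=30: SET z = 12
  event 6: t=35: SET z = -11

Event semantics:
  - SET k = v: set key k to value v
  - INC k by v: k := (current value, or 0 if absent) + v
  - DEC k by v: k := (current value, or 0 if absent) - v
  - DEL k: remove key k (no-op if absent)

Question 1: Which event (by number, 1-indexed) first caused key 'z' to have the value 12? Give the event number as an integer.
Looking for first event where z becomes 12:
  event 1: z = -14
  event 2: z = -15
  event 3: z = -15
  event 4: z = -15
  event 5: z -15 -> 12  <-- first match

Answer: 5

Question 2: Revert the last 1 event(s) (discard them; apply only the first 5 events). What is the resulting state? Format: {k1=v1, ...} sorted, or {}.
Answer: {x=3, y=27, z=12}

Derivation:
Keep first 5 events (discard last 1):
  after event 1 (t=3: SET z = -14): {z=-14}
  after event 2 (t=12: SET z = -15): {z=-15}
  after event 3 (t=15: INC x by 3): {x=3, z=-15}
  after event 4 (t=22: SET y = 27): {x=3, y=27, z=-15}
  after event 5 (t=30: SET z = 12): {x=3, y=27, z=12}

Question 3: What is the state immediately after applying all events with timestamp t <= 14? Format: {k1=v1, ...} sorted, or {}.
Answer: {z=-15}

Derivation:
Apply events with t <= 14 (2 events):
  after event 1 (t=3: SET z = -14): {z=-14}
  after event 2 (t=12: SET z = -15): {z=-15}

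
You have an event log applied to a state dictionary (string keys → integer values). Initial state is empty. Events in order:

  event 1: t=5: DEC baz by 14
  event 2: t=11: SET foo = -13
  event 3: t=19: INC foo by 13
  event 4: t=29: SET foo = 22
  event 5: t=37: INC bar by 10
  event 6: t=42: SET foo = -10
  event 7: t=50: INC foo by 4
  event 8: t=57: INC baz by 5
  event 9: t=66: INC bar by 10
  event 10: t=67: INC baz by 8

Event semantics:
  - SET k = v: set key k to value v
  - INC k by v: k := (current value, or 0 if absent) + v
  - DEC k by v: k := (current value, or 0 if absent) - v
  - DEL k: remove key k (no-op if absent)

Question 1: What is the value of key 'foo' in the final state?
Answer: -6

Derivation:
Track key 'foo' through all 10 events:
  event 1 (t=5: DEC baz by 14): foo unchanged
  event 2 (t=11: SET foo = -13): foo (absent) -> -13
  event 3 (t=19: INC foo by 13): foo -13 -> 0
  event 4 (t=29: SET foo = 22): foo 0 -> 22
  event 5 (t=37: INC bar by 10): foo unchanged
  event 6 (t=42: SET foo = -10): foo 22 -> -10
  event 7 (t=50: INC foo by 4): foo -10 -> -6
  event 8 (t=57: INC baz by 5): foo unchanged
  event 9 (t=66: INC bar by 10): foo unchanged
  event 10 (t=67: INC baz by 8): foo unchanged
Final: foo = -6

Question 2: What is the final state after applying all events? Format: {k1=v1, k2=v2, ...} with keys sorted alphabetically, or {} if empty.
Answer: {bar=20, baz=-1, foo=-6}

Derivation:
  after event 1 (t=5: DEC baz by 14): {baz=-14}
  after event 2 (t=11: SET foo = -13): {baz=-14, foo=-13}
  after event 3 (t=19: INC foo by 13): {baz=-14, foo=0}
  after event 4 (t=29: SET foo = 22): {baz=-14, foo=22}
  after event 5 (t=37: INC bar by 10): {bar=10, baz=-14, foo=22}
  after event 6 (t=42: SET foo = -10): {bar=10, baz=-14, foo=-10}
  after event 7 (t=50: INC foo by 4): {bar=10, baz=-14, foo=-6}
  after event 8 (t=57: INC baz by 5): {bar=10, baz=-9, foo=-6}
  after event 9 (t=66: INC bar by 10): {bar=20, baz=-9, foo=-6}
  after event 10 (t=67: INC baz by 8): {bar=20, baz=-1, foo=-6}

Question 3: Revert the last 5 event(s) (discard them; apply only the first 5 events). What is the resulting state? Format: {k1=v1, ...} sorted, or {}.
Answer: {bar=10, baz=-14, foo=22}

Derivation:
Keep first 5 events (discard last 5):
  after event 1 (t=5: DEC baz by 14): {baz=-14}
  after event 2 (t=11: SET foo = -13): {baz=-14, foo=-13}
  after event 3 (t=19: INC foo by 13): {baz=-14, foo=0}
  after event 4 (t=29: SET foo = 22): {baz=-14, foo=22}
  after event 5 (t=37: INC bar by 10): {bar=10, baz=-14, foo=22}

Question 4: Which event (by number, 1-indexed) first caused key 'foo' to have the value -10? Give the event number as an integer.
Looking for first event where foo becomes -10:
  event 2: foo = -13
  event 3: foo = 0
  event 4: foo = 22
  event 5: foo = 22
  event 6: foo 22 -> -10  <-- first match

Answer: 6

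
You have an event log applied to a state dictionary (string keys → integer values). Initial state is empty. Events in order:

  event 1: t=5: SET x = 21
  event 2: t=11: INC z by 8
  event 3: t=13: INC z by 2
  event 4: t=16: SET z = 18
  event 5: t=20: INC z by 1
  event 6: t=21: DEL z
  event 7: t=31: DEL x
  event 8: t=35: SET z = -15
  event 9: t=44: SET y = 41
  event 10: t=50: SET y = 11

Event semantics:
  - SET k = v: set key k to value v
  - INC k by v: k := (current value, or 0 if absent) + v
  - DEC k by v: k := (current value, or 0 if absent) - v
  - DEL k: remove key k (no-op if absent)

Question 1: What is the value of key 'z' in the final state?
Answer: -15

Derivation:
Track key 'z' through all 10 events:
  event 1 (t=5: SET x = 21): z unchanged
  event 2 (t=11: INC z by 8): z (absent) -> 8
  event 3 (t=13: INC z by 2): z 8 -> 10
  event 4 (t=16: SET z = 18): z 10 -> 18
  event 5 (t=20: INC z by 1): z 18 -> 19
  event 6 (t=21: DEL z): z 19 -> (absent)
  event 7 (t=31: DEL x): z unchanged
  event 8 (t=35: SET z = -15): z (absent) -> -15
  event 9 (t=44: SET y = 41): z unchanged
  event 10 (t=50: SET y = 11): z unchanged
Final: z = -15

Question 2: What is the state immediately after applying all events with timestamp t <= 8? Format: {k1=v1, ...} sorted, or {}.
Answer: {x=21}

Derivation:
Apply events with t <= 8 (1 events):
  after event 1 (t=5: SET x = 21): {x=21}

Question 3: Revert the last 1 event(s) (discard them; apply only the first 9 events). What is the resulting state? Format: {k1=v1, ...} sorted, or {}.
Answer: {y=41, z=-15}

Derivation:
Keep first 9 events (discard last 1):
  after event 1 (t=5: SET x = 21): {x=21}
  after event 2 (t=11: INC z by 8): {x=21, z=8}
  after event 3 (t=13: INC z by 2): {x=21, z=10}
  after event 4 (t=16: SET z = 18): {x=21, z=18}
  after event 5 (t=20: INC z by 1): {x=21, z=19}
  after event 6 (t=21: DEL z): {x=21}
  after event 7 (t=31: DEL x): {}
  after event 8 (t=35: SET z = -15): {z=-15}
  after event 9 (t=44: SET y = 41): {y=41, z=-15}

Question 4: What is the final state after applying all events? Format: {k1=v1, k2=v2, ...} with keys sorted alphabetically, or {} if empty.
  after event 1 (t=5: SET x = 21): {x=21}
  after event 2 (t=11: INC z by 8): {x=21, z=8}
  after event 3 (t=13: INC z by 2): {x=21, z=10}
  after event 4 (t=16: SET z = 18): {x=21, z=18}
  after event 5 (t=20: INC z by 1): {x=21, z=19}
  after event 6 (t=21: DEL z): {x=21}
  after event 7 (t=31: DEL x): {}
  after event 8 (t=35: SET z = -15): {z=-15}
  after event 9 (t=44: SET y = 41): {y=41, z=-15}
  after event 10 (t=50: SET y = 11): {y=11, z=-15}

Answer: {y=11, z=-15}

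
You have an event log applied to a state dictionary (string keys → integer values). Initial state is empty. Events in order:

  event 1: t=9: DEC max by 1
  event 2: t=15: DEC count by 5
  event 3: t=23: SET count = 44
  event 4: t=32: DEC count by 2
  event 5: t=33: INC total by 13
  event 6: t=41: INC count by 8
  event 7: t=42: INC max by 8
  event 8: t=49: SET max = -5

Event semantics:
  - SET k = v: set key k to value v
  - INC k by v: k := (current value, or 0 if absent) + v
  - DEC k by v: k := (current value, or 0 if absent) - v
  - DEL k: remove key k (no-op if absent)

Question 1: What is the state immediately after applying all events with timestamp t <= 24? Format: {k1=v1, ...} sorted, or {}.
Answer: {count=44, max=-1}

Derivation:
Apply events with t <= 24 (3 events):
  after event 1 (t=9: DEC max by 1): {max=-1}
  after event 2 (t=15: DEC count by 5): {count=-5, max=-1}
  after event 3 (t=23: SET count = 44): {count=44, max=-1}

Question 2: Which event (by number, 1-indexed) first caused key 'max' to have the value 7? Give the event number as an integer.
Looking for first event where max becomes 7:
  event 1: max = -1
  event 2: max = -1
  event 3: max = -1
  event 4: max = -1
  event 5: max = -1
  event 6: max = -1
  event 7: max -1 -> 7  <-- first match

Answer: 7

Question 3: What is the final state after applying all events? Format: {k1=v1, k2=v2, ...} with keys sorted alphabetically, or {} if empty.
Answer: {count=50, max=-5, total=13}

Derivation:
  after event 1 (t=9: DEC max by 1): {max=-1}
  after event 2 (t=15: DEC count by 5): {count=-5, max=-1}
  after event 3 (t=23: SET count = 44): {count=44, max=-1}
  after event 4 (t=32: DEC count by 2): {count=42, max=-1}
  after event 5 (t=33: INC total by 13): {count=42, max=-1, total=13}
  after event 6 (t=41: INC count by 8): {count=50, max=-1, total=13}
  after event 7 (t=42: INC max by 8): {count=50, max=7, total=13}
  after event 8 (t=49: SET max = -5): {count=50, max=-5, total=13}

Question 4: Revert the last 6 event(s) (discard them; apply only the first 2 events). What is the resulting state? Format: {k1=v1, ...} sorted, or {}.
Keep first 2 events (discard last 6):
  after event 1 (t=9: DEC max by 1): {max=-1}
  after event 2 (t=15: DEC count by 5): {count=-5, max=-1}

Answer: {count=-5, max=-1}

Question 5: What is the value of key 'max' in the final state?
Answer: -5

Derivation:
Track key 'max' through all 8 events:
  event 1 (t=9: DEC max by 1): max (absent) -> -1
  event 2 (t=15: DEC count by 5): max unchanged
  event 3 (t=23: SET count = 44): max unchanged
  event 4 (t=32: DEC count by 2): max unchanged
  event 5 (t=33: INC total by 13): max unchanged
  event 6 (t=41: INC count by 8): max unchanged
  event 7 (t=42: INC max by 8): max -1 -> 7
  event 8 (t=49: SET max = -5): max 7 -> -5
Final: max = -5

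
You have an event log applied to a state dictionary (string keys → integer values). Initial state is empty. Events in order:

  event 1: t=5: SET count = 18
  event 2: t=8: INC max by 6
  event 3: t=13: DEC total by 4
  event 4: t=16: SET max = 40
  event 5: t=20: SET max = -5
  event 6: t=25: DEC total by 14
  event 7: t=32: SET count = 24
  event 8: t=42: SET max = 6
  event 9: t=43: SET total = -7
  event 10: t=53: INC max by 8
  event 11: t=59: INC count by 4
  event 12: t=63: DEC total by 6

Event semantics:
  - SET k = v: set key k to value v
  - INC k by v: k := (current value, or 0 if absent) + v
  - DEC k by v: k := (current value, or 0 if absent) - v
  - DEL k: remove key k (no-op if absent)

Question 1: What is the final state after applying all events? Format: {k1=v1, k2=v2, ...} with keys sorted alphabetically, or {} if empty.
Answer: {count=28, max=14, total=-13}

Derivation:
  after event 1 (t=5: SET count = 18): {count=18}
  after event 2 (t=8: INC max by 6): {count=18, max=6}
  after event 3 (t=13: DEC total by 4): {count=18, max=6, total=-4}
  after event 4 (t=16: SET max = 40): {count=18, max=40, total=-4}
  after event 5 (t=20: SET max = -5): {count=18, max=-5, total=-4}
  after event 6 (t=25: DEC total by 14): {count=18, max=-5, total=-18}
  after event 7 (t=32: SET count = 24): {count=24, max=-5, total=-18}
  after event 8 (t=42: SET max = 6): {count=24, max=6, total=-18}
  after event 9 (t=43: SET total = -7): {count=24, max=6, total=-7}
  after event 10 (t=53: INC max by 8): {count=24, max=14, total=-7}
  after event 11 (t=59: INC count by 4): {count=28, max=14, total=-7}
  after event 12 (t=63: DEC total by 6): {count=28, max=14, total=-13}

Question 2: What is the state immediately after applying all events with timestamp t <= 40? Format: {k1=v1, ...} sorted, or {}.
Apply events with t <= 40 (7 events):
  after event 1 (t=5: SET count = 18): {count=18}
  after event 2 (t=8: INC max by 6): {count=18, max=6}
  after event 3 (t=13: DEC total by 4): {count=18, max=6, total=-4}
  after event 4 (t=16: SET max = 40): {count=18, max=40, total=-4}
  after event 5 (t=20: SET max = -5): {count=18, max=-5, total=-4}
  after event 6 (t=25: DEC total by 14): {count=18, max=-5, total=-18}
  after event 7 (t=32: SET count = 24): {count=24, max=-5, total=-18}

Answer: {count=24, max=-5, total=-18}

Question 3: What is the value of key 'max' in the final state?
Track key 'max' through all 12 events:
  event 1 (t=5: SET count = 18): max unchanged
  event 2 (t=8: INC max by 6): max (absent) -> 6
  event 3 (t=13: DEC total by 4): max unchanged
  event 4 (t=16: SET max = 40): max 6 -> 40
  event 5 (t=20: SET max = -5): max 40 -> -5
  event 6 (t=25: DEC total by 14): max unchanged
  event 7 (t=32: SET count = 24): max unchanged
  event 8 (t=42: SET max = 6): max -5 -> 6
  event 9 (t=43: SET total = -7): max unchanged
  event 10 (t=53: INC max by 8): max 6 -> 14
  event 11 (t=59: INC count by 4): max unchanged
  event 12 (t=63: DEC total by 6): max unchanged
Final: max = 14

Answer: 14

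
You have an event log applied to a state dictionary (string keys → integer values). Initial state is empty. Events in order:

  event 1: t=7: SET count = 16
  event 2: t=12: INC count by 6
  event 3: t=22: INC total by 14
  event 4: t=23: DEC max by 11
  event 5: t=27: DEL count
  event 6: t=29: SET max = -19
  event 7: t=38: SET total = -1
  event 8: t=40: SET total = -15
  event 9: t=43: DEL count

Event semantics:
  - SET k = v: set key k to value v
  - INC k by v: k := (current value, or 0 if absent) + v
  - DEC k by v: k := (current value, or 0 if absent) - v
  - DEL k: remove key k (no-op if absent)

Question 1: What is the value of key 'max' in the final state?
Track key 'max' through all 9 events:
  event 1 (t=7: SET count = 16): max unchanged
  event 2 (t=12: INC count by 6): max unchanged
  event 3 (t=22: INC total by 14): max unchanged
  event 4 (t=23: DEC max by 11): max (absent) -> -11
  event 5 (t=27: DEL count): max unchanged
  event 6 (t=29: SET max = -19): max -11 -> -19
  event 7 (t=38: SET total = -1): max unchanged
  event 8 (t=40: SET total = -15): max unchanged
  event 9 (t=43: DEL count): max unchanged
Final: max = -19

Answer: -19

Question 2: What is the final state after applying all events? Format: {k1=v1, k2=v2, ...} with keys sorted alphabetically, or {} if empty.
  after event 1 (t=7: SET count = 16): {count=16}
  after event 2 (t=12: INC count by 6): {count=22}
  after event 3 (t=22: INC total by 14): {count=22, total=14}
  after event 4 (t=23: DEC max by 11): {count=22, max=-11, total=14}
  after event 5 (t=27: DEL count): {max=-11, total=14}
  after event 6 (t=29: SET max = -19): {max=-19, total=14}
  after event 7 (t=38: SET total = -1): {max=-19, total=-1}
  after event 8 (t=40: SET total = -15): {max=-19, total=-15}
  after event 9 (t=43: DEL count): {max=-19, total=-15}

Answer: {max=-19, total=-15}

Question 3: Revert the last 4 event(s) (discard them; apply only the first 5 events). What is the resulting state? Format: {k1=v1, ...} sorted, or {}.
Keep first 5 events (discard last 4):
  after event 1 (t=7: SET count = 16): {count=16}
  after event 2 (t=12: INC count by 6): {count=22}
  after event 3 (t=22: INC total by 14): {count=22, total=14}
  after event 4 (t=23: DEC max by 11): {count=22, max=-11, total=14}
  after event 5 (t=27: DEL count): {max=-11, total=14}

Answer: {max=-11, total=14}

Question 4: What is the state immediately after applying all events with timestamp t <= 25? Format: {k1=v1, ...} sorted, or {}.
Apply events with t <= 25 (4 events):
  after event 1 (t=7: SET count = 16): {count=16}
  after event 2 (t=12: INC count by 6): {count=22}
  after event 3 (t=22: INC total by 14): {count=22, total=14}
  after event 4 (t=23: DEC max by 11): {count=22, max=-11, total=14}

Answer: {count=22, max=-11, total=14}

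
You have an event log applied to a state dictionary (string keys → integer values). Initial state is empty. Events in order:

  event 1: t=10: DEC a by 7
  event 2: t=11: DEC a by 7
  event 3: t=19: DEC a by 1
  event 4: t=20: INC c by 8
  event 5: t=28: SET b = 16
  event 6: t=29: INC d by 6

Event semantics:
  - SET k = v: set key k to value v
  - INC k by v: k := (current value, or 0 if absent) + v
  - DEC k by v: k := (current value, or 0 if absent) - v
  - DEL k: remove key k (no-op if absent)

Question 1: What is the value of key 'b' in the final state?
Track key 'b' through all 6 events:
  event 1 (t=10: DEC a by 7): b unchanged
  event 2 (t=11: DEC a by 7): b unchanged
  event 3 (t=19: DEC a by 1): b unchanged
  event 4 (t=20: INC c by 8): b unchanged
  event 5 (t=28: SET b = 16): b (absent) -> 16
  event 6 (t=29: INC d by 6): b unchanged
Final: b = 16

Answer: 16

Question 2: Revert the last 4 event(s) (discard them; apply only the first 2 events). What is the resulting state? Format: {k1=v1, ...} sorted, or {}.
Keep first 2 events (discard last 4):
  after event 1 (t=10: DEC a by 7): {a=-7}
  after event 2 (t=11: DEC a by 7): {a=-14}

Answer: {a=-14}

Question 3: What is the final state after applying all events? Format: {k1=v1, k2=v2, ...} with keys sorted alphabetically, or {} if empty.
  after event 1 (t=10: DEC a by 7): {a=-7}
  after event 2 (t=11: DEC a by 7): {a=-14}
  after event 3 (t=19: DEC a by 1): {a=-15}
  after event 4 (t=20: INC c by 8): {a=-15, c=8}
  after event 5 (t=28: SET b = 16): {a=-15, b=16, c=8}
  after event 6 (t=29: INC d by 6): {a=-15, b=16, c=8, d=6}

Answer: {a=-15, b=16, c=8, d=6}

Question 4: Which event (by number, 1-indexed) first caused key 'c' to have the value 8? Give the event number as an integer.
Answer: 4

Derivation:
Looking for first event where c becomes 8:
  event 4: c (absent) -> 8  <-- first match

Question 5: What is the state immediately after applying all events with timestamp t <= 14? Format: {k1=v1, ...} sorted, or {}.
Answer: {a=-14}

Derivation:
Apply events with t <= 14 (2 events):
  after event 1 (t=10: DEC a by 7): {a=-7}
  after event 2 (t=11: DEC a by 7): {a=-14}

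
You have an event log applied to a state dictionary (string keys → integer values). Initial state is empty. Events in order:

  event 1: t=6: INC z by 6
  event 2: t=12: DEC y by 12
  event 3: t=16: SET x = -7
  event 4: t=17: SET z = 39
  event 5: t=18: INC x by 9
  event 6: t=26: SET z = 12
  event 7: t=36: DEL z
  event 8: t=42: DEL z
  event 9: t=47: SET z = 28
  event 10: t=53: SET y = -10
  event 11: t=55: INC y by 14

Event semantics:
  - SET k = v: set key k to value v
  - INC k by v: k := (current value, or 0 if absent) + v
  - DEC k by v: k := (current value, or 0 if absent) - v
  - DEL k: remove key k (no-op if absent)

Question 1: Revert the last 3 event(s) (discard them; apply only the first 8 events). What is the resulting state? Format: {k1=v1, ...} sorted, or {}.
Keep first 8 events (discard last 3):
  after event 1 (t=6: INC z by 6): {z=6}
  after event 2 (t=12: DEC y by 12): {y=-12, z=6}
  after event 3 (t=16: SET x = -7): {x=-7, y=-12, z=6}
  after event 4 (t=17: SET z = 39): {x=-7, y=-12, z=39}
  after event 5 (t=18: INC x by 9): {x=2, y=-12, z=39}
  after event 6 (t=26: SET z = 12): {x=2, y=-12, z=12}
  after event 7 (t=36: DEL z): {x=2, y=-12}
  after event 8 (t=42: DEL z): {x=2, y=-12}

Answer: {x=2, y=-12}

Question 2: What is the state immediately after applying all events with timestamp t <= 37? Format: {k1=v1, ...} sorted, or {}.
Apply events with t <= 37 (7 events):
  after event 1 (t=6: INC z by 6): {z=6}
  after event 2 (t=12: DEC y by 12): {y=-12, z=6}
  after event 3 (t=16: SET x = -7): {x=-7, y=-12, z=6}
  after event 4 (t=17: SET z = 39): {x=-7, y=-12, z=39}
  after event 5 (t=18: INC x by 9): {x=2, y=-12, z=39}
  after event 6 (t=26: SET z = 12): {x=2, y=-12, z=12}
  after event 7 (t=36: DEL z): {x=2, y=-12}

Answer: {x=2, y=-12}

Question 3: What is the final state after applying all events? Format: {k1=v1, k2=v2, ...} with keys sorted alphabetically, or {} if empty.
Answer: {x=2, y=4, z=28}

Derivation:
  after event 1 (t=6: INC z by 6): {z=6}
  after event 2 (t=12: DEC y by 12): {y=-12, z=6}
  after event 3 (t=16: SET x = -7): {x=-7, y=-12, z=6}
  after event 4 (t=17: SET z = 39): {x=-7, y=-12, z=39}
  after event 5 (t=18: INC x by 9): {x=2, y=-12, z=39}
  after event 6 (t=26: SET z = 12): {x=2, y=-12, z=12}
  after event 7 (t=36: DEL z): {x=2, y=-12}
  after event 8 (t=42: DEL z): {x=2, y=-12}
  after event 9 (t=47: SET z = 28): {x=2, y=-12, z=28}
  after event 10 (t=53: SET y = -10): {x=2, y=-10, z=28}
  after event 11 (t=55: INC y by 14): {x=2, y=4, z=28}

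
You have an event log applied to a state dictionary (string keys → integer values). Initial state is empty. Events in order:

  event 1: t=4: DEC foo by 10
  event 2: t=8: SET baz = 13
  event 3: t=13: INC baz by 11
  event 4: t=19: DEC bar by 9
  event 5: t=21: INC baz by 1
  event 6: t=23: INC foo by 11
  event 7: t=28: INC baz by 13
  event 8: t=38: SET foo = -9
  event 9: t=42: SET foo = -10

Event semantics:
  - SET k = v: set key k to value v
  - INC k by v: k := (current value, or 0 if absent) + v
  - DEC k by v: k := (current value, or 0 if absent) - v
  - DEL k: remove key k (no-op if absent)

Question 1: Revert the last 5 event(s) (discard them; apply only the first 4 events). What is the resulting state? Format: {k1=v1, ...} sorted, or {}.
Keep first 4 events (discard last 5):
  after event 1 (t=4: DEC foo by 10): {foo=-10}
  after event 2 (t=8: SET baz = 13): {baz=13, foo=-10}
  after event 3 (t=13: INC baz by 11): {baz=24, foo=-10}
  after event 4 (t=19: DEC bar by 9): {bar=-9, baz=24, foo=-10}

Answer: {bar=-9, baz=24, foo=-10}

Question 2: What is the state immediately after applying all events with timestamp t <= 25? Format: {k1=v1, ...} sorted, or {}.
Apply events with t <= 25 (6 events):
  after event 1 (t=4: DEC foo by 10): {foo=-10}
  after event 2 (t=8: SET baz = 13): {baz=13, foo=-10}
  after event 3 (t=13: INC baz by 11): {baz=24, foo=-10}
  after event 4 (t=19: DEC bar by 9): {bar=-9, baz=24, foo=-10}
  after event 5 (t=21: INC baz by 1): {bar=-9, baz=25, foo=-10}
  after event 6 (t=23: INC foo by 11): {bar=-9, baz=25, foo=1}

Answer: {bar=-9, baz=25, foo=1}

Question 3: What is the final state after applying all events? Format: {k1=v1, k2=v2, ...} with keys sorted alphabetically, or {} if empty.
  after event 1 (t=4: DEC foo by 10): {foo=-10}
  after event 2 (t=8: SET baz = 13): {baz=13, foo=-10}
  after event 3 (t=13: INC baz by 11): {baz=24, foo=-10}
  after event 4 (t=19: DEC bar by 9): {bar=-9, baz=24, foo=-10}
  after event 5 (t=21: INC baz by 1): {bar=-9, baz=25, foo=-10}
  after event 6 (t=23: INC foo by 11): {bar=-9, baz=25, foo=1}
  after event 7 (t=28: INC baz by 13): {bar=-9, baz=38, foo=1}
  after event 8 (t=38: SET foo = -9): {bar=-9, baz=38, foo=-9}
  after event 9 (t=42: SET foo = -10): {bar=-9, baz=38, foo=-10}

Answer: {bar=-9, baz=38, foo=-10}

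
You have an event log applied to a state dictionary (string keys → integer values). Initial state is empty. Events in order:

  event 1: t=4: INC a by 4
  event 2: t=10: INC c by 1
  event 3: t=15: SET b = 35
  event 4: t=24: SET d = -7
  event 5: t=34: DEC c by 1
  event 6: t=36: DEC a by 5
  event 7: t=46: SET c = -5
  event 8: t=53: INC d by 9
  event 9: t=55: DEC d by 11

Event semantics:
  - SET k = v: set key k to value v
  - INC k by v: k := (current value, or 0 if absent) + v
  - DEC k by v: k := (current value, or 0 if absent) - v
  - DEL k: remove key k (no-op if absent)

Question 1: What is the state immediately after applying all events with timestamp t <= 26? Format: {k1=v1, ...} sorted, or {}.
Answer: {a=4, b=35, c=1, d=-7}

Derivation:
Apply events with t <= 26 (4 events):
  after event 1 (t=4: INC a by 4): {a=4}
  after event 2 (t=10: INC c by 1): {a=4, c=1}
  after event 3 (t=15: SET b = 35): {a=4, b=35, c=1}
  after event 4 (t=24: SET d = -7): {a=4, b=35, c=1, d=-7}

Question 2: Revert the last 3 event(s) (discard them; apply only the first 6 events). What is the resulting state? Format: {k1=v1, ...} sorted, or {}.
Keep first 6 events (discard last 3):
  after event 1 (t=4: INC a by 4): {a=4}
  after event 2 (t=10: INC c by 1): {a=4, c=1}
  after event 3 (t=15: SET b = 35): {a=4, b=35, c=1}
  after event 4 (t=24: SET d = -7): {a=4, b=35, c=1, d=-7}
  after event 5 (t=34: DEC c by 1): {a=4, b=35, c=0, d=-7}
  after event 6 (t=36: DEC a by 5): {a=-1, b=35, c=0, d=-7}

Answer: {a=-1, b=35, c=0, d=-7}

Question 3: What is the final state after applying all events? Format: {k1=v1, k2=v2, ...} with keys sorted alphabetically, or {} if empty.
Answer: {a=-1, b=35, c=-5, d=-9}

Derivation:
  after event 1 (t=4: INC a by 4): {a=4}
  after event 2 (t=10: INC c by 1): {a=4, c=1}
  after event 3 (t=15: SET b = 35): {a=4, b=35, c=1}
  after event 4 (t=24: SET d = -7): {a=4, b=35, c=1, d=-7}
  after event 5 (t=34: DEC c by 1): {a=4, b=35, c=0, d=-7}
  after event 6 (t=36: DEC a by 5): {a=-1, b=35, c=0, d=-7}
  after event 7 (t=46: SET c = -5): {a=-1, b=35, c=-5, d=-7}
  after event 8 (t=53: INC d by 9): {a=-1, b=35, c=-5, d=2}
  after event 9 (t=55: DEC d by 11): {a=-1, b=35, c=-5, d=-9}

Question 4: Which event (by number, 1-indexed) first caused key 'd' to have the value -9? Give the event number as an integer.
Answer: 9

Derivation:
Looking for first event where d becomes -9:
  event 4: d = -7
  event 5: d = -7
  event 6: d = -7
  event 7: d = -7
  event 8: d = 2
  event 9: d 2 -> -9  <-- first match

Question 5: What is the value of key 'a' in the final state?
Track key 'a' through all 9 events:
  event 1 (t=4: INC a by 4): a (absent) -> 4
  event 2 (t=10: INC c by 1): a unchanged
  event 3 (t=15: SET b = 35): a unchanged
  event 4 (t=24: SET d = -7): a unchanged
  event 5 (t=34: DEC c by 1): a unchanged
  event 6 (t=36: DEC a by 5): a 4 -> -1
  event 7 (t=46: SET c = -5): a unchanged
  event 8 (t=53: INC d by 9): a unchanged
  event 9 (t=55: DEC d by 11): a unchanged
Final: a = -1

Answer: -1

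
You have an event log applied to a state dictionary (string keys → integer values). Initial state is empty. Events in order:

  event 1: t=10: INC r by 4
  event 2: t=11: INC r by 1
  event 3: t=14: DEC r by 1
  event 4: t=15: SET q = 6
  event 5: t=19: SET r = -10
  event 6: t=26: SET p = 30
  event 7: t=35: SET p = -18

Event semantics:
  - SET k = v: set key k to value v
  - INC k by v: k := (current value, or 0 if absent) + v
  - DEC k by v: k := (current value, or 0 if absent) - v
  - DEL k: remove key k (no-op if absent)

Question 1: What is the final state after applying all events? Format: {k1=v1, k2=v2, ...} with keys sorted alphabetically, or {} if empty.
  after event 1 (t=10: INC r by 4): {r=4}
  after event 2 (t=11: INC r by 1): {r=5}
  after event 3 (t=14: DEC r by 1): {r=4}
  after event 4 (t=15: SET q = 6): {q=6, r=4}
  after event 5 (t=19: SET r = -10): {q=6, r=-10}
  after event 6 (t=26: SET p = 30): {p=30, q=6, r=-10}
  after event 7 (t=35: SET p = -18): {p=-18, q=6, r=-10}

Answer: {p=-18, q=6, r=-10}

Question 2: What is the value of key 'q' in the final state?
Track key 'q' through all 7 events:
  event 1 (t=10: INC r by 4): q unchanged
  event 2 (t=11: INC r by 1): q unchanged
  event 3 (t=14: DEC r by 1): q unchanged
  event 4 (t=15: SET q = 6): q (absent) -> 6
  event 5 (t=19: SET r = -10): q unchanged
  event 6 (t=26: SET p = 30): q unchanged
  event 7 (t=35: SET p = -18): q unchanged
Final: q = 6

Answer: 6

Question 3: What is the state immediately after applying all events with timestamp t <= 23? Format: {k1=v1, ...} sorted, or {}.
Apply events with t <= 23 (5 events):
  after event 1 (t=10: INC r by 4): {r=4}
  after event 2 (t=11: INC r by 1): {r=5}
  after event 3 (t=14: DEC r by 1): {r=4}
  after event 4 (t=15: SET q = 6): {q=6, r=4}
  after event 5 (t=19: SET r = -10): {q=6, r=-10}

Answer: {q=6, r=-10}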